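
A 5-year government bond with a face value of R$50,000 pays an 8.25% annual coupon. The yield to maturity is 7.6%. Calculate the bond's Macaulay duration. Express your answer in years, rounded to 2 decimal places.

Periodic yield y = 0.076. Discount each cash flow and weight by its year:
  t   CF        PV=CF/(1+0.076)^t    t·PV
  1     4,125.00     3,833.6431     3,833.6431
  2     4,125.00     3,562.8654     7,125.7307
  3     4,125.00     3,311.2132     9,933.6395
  4     4,125.00     3,077.3356    12,309.3426
  5    54,125.00    37,526.3697   187,631.8485
  Σ                 51,311.4270   220,834.2043
Price P = Σ PV = 51,311.4270.
Macaulay duration = Σ(t·PV) / P = 220,834.2043 / 51,311.4270 = 4.30380 years.

4.30 years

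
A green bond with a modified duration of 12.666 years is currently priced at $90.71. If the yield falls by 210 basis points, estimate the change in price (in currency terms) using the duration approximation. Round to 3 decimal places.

+$24.128

Duration approximation: ΔP/P ≈ -D_mod · Δy = -12.666 × (-0.021) = +0.265986.
ΔP ≈ 90.71 × (+0.265986) = +24.12759006.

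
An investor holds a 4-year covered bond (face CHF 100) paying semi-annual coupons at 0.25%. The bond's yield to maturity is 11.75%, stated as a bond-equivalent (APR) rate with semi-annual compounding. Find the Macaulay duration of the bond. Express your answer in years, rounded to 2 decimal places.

Periodic yield y = 0.05875. Discount each cash flow and weight by its period:
  t   CF        PV=CF/(1+0.05875)^t    t·PV
  1        0.125         0.1181         0.1181
  2        0.125         0.1115         0.2230
  3        0.125         0.1053         0.3160
  4        0.125         0.0995         0.3979
  5        0.125         0.0940         0.4698
  6        0.125         0.0887         0.5325
  7        0.125         0.0838         0.5868
  8      100.125        63.4155       507.3237
  Σ                     64.1164       509.9677
Price P = Σ PV = 64.1164.
Macaulay duration = Σ(t·PV) / P = 509.9677 / 64.1164 = 7.95378 half-year periods.
In years: 7.95378 / 2 = 3.97689 years.

3.98 years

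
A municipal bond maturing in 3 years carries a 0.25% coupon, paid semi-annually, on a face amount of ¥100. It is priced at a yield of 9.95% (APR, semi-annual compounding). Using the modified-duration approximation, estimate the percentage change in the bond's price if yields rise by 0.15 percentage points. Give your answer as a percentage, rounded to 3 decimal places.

-0.427%

Periodic yield y = 0.04975. Modified duration first:
  t   CF        PV=CF/(1+0.04975)^t    t·PV
  1        0.125         0.1191         0.1191
  2        0.125         0.1134         0.2269
  3        0.125         0.1081         0.3242
  4        0.125         0.1029         0.4117
  5        0.125         0.0981         0.4903
  6      100.125        74.8216       448.9298
  Σ                     75.3632       450.5020
P = 75.3632; D_Mac = 5.97774 half-year periods = 2.98887 yrs; D_mod = 2.98887/(1+0.04975) = 2.84722 yrs.
ΔP/P ≈ -D_mod · Δy = -2.84722 × (+0.0015) = -0.004271 = -0.4271%.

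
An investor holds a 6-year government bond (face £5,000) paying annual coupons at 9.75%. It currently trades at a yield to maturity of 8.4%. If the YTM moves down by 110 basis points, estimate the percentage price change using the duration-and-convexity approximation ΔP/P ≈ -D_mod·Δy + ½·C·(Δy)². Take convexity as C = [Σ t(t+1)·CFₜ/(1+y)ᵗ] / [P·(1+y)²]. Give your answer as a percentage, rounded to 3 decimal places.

+5.087%

With y = 0.084:
  t   CF        PV=CF/(1+0.084)^t    t·PV        t(t+1)·PV
  1       487.50       449.7232       449.7232         899.4465
  2       487.50       414.8738       829.7477       2,489.2431
  3       487.50       382.7249     1,148.1748       4,592.6994
  4       487.50       353.0673     1,412.2692       7,061.3459
  5       487.50       325.7078     1,628.5392       9,771.2351
  6     5,487.50     3,382.1965    20,293.1792     142,052.2544
  Σ                  5,308.2937    25,761.6334     166,866.2244
P = 5,308.2937; D_Mac = 4.85309 yrs; D_mod = 4.47702 yrs; C = 26.75192.
Duration effect: -4.47702 × (-0.011) = +0.049247
Convexity effect: 0.5 × 26.75192 × (-0.011)² = +0.0016185
ΔP/P ≈ +0.049247 + 0.0016185 = +0.050866 = +5.0866%.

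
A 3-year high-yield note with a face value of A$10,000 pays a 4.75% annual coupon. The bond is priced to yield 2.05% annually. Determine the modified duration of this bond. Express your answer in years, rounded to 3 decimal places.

Periodic yield y = 0.0205. First find Macaulay duration:
  t   CF        PV=CF/(1+0.0205)^t    t·PV
  1       475.00       465.4581       465.4581
  2       475.00       456.1079       912.2158
  3    10,475.00     9,856.3248    29,568.9743
  Σ                 10,777.8908    30,946.6482
P = 10,777.8908; Macaulay duration = 30,946.6482 / 10,777.8908 = 2.87131 years.
Modified duration = D_Mac / (1 + y) = 2.87131 / 1.0205 = 2.81363 years.

2.814 years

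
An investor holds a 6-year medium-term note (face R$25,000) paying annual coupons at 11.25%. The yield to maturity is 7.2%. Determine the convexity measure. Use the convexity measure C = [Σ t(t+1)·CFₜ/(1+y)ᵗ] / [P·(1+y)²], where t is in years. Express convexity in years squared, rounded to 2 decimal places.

26.85

With y = 0.072:
  t   CF        PV=CF/(1+0.072)^t    t·PV        t(t+1)·PV
  1     2,812.50     2,623.6007     2,623.6007       5,247.2015
  2     2,812.50     2,447.3888     4,894.7775      14,684.3325
  3     2,812.50     2,283.0119     6,849.0357      27,396.1428
  4     2,812.50     2,129.6753     8,518.7011      42,593.5056
  5     2,812.50     1,986.6374     9,933.1869      59,599.1216
  6    27,812.50    18,326.1533   109,956.9201     769,698.4404
  Σ                 29,796.4674   142,776.2221     919,218.7444
P = 29,796.4674.
Convexity = Σ t(t+1)·PV / [P·(1+y)²] = 919,218.7444 / (29,796.4674 × 1.149184) = 26.84507.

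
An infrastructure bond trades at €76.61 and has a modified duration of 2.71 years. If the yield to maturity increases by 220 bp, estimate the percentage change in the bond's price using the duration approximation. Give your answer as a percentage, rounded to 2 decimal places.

-5.96%

Duration approximation: ΔP/P ≈ -D_mod · Δy = -2.71 × (+0.022) = -0.059620.
As a percentage: -5.9620%.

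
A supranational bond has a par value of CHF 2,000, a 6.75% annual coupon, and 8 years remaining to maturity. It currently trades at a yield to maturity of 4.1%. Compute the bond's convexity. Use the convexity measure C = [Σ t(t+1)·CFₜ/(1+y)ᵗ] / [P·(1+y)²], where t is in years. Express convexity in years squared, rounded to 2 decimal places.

With y = 0.041:
  t   CF        PV=CF/(1+0.041)^t    t·PV        t(t+1)·PV
  1       135.00       129.6830       129.6830         259.3660
  2       135.00       124.5754       249.1508         747.4524
  3       135.00       119.6690       359.0069       1,436.0277
  4       135.00       114.9558       459.8232       2,299.1158
  5       135.00       110.4282       552.1412       3,312.8470
  6       135.00       106.0790       636.4740       4,455.3177
  7       135.00       101.9011       713.3074       5,706.4588
  8     2,135.00     1,548.0752    12,384.6013     111,461.4118
  Σ                  2,355.3666    15,484.1877     129,677.9973
P = 2,355.3666.
Convexity = Σ t(t+1)·PV / [P·(1+y)²] = 129,677.9973 / (2,355.3666 × 1.083681) = 50.80498.

50.80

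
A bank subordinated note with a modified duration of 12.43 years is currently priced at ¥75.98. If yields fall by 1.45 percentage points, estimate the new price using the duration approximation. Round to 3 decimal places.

Duration approximation: ΔP/P ≈ -D_mod · Δy = -12.43 × (-0.0145) = +0.180235.
New price ≈ 75.98 × (1 + 0.180235) = 89.6742553.

¥89.674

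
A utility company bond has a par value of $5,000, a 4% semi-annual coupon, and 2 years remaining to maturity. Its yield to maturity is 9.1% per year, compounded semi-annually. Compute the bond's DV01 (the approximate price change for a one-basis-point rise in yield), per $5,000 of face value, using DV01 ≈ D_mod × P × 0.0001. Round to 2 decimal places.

Periodic yield y = 0.0455.
  t   CF        PV=CF/(1+0.0455)^t    t·PV
  1       100.00        95.6480        95.6480
  2       100.00        91.4854       182.9709
  3       100.00        87.5040       262.5120
  4     5,100.00     4,268.4876    17,073.9505
  Σ                  4,543.1251    17,615.0814
P = 4,543.1251; D_Mac = 3.87730 half-year periods = 1.93865 yrs; D_mod = 1.85428 yrs.
DV01 ≈ 1.85428 × 4,543.1251 × 0.0001 = 0.842424.

$0.84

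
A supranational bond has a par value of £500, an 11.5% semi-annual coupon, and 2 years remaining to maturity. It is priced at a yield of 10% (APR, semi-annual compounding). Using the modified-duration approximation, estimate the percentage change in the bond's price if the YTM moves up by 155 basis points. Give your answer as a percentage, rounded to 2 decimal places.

-2.72%

Periodic yield y = 0.05. Modified duration first:
  t   CF        PV=CF/(1+0.05)^t    t·PV
  1        28.75        27.3810        27.3810
  2        28.75        26.0771        52.1542
  3        28.75        24.8353        74.5060
  4       528.75       435.0039     1,740.0157
  Σ                    513.2973     1,894.0569
P = 513.2973; D_Mac = 3.68998 half-year periods = 1.84499 yrs; D_mod = 1.84499/(1+0.05) = 1.75713 yrs.
ΔP/P ≈ -D_mod · Δy = -1.75713 × (+0.0155) = -0.027236 = -2.7236%.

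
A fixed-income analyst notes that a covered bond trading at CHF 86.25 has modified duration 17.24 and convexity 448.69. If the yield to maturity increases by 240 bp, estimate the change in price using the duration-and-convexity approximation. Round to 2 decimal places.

-CHF 24.54

Duration effect: -D_mod·Δy = -17.24 × (+0.024) = -0.413760
Convexity effect: ½·C·(Δy)² = 0.5 × 448.69 × (0.024)² = +0.12922272
ΔP/P ≈ -0.413760 + 0.12922272 = -0.28453728
ΔP ≈ 86.25 × (-0.28453728) = -24.5413404.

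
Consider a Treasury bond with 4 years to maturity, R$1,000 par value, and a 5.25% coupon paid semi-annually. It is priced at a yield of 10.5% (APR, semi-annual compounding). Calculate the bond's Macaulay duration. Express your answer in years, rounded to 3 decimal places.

3.620 years

Periodic yield y = 0.0525. Discount each cash flow and weight by its period:
  t   CF        PV=CF/(1+0.0525)^t    t·PV
  1        26.25        24.9406        24.9406
  2        26.25        23.6965        47.3931
  3        26.25        22.5145        67.5436
  4        26.25        21.3915        85.5659
  5        26.25        20.3244       101.6222
  6        26.25        19.3106       115.8638
  7        26.25        18.3474       128.4318
  8     1,026.25       681.5164     5,452.1315
  Σ                    832.0421     6,023.4926
Price P = Σ PV = 832.0421.
Macaulay duration = Σ(t·PV) / P = 6,023.4926 / 832.0421 = 7.23941 half-year periods.
In years: 7.23941 / 2 = 3.61970 years.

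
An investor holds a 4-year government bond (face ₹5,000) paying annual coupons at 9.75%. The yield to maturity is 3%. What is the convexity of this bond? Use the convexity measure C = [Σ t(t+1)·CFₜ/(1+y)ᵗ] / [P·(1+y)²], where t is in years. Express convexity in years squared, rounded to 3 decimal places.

With y = 0.03:
  t   CF        PV=CF/(1+0.03)^t    t·PV        t(t+1)·PV
  1       487.50       473.3010       473.3010         946.6019
  2       487.50       459.5155       919.0310       2,757.0930
  3       487.50       446.1316     1,338.3947       5,353.5787
  4     5,487.50     4,875.5727    19,502.2907      97,511.4535
  Σ                  6,254.5207    22,233.0174     106,568.7272
P = 6,254.5207.
Convexity = Σ t(t+1)·PV / [P·(1+y)²] = 106,568.7272 / (6,254.5207 × 1.060900) = 16.06058.

16.061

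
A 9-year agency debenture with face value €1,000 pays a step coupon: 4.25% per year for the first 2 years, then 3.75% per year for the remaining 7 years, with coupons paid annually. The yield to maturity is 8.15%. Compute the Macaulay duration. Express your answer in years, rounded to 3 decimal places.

Periodic yield y = 0.0815. Discount each cash flow and weight by its year:
  t   CF        PV=CF/(1+0.0815)^t    t·PV
  1        42.50        39.2973        39.2973
  2        42.50        36.3359        72.6718
  3        37.50        29.6450        88.9350
  4        37.50        27.4110       109.6441
  5        37.50        25.3454       126.7269
  6        37.50        23.4354       140.6123
  7        37.50        21.6693       151.6854
  8        37.50        20.0364       160.2910
  9     1,037.50       512.5655     4,613.0897
  Σ                    735.7412     5,502.9534
Price P = Σ PV = 735.7412.
Macaulay duration = Σ(t·PV) / P = 5,502.9534 / 735.7412 = 7.47947 years.

7.479 years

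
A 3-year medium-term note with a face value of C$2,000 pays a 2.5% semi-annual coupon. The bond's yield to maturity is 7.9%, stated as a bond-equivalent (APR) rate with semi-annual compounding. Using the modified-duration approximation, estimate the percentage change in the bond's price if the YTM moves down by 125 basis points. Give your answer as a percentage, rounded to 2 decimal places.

+3.49%

Periodic yield y = 0.0395. Modified duration first:
  t   CF        PV=CF/(1+0.0395)^t    t·PV
  1        25.00        24.0500        24.0500
  2        25.00        23.1361        46.2723
  3        25.00        22.2570        66.7710
  4        25.00        21.4113        85.6450
  5        25.00        20.5976       102.9882
  6     2,025.00     1,605.0112     9,630.0672
  Σ                  1,716.4633     9,955.7937
P = 1,716.4633; D_Mac = 5.80018 half-year periods = 2.90009 yrs; D_mod = 2.90009/(1+0.0395) = 2.78989 yrs.
ΔP/P ≈ -D_mod · Δy = -2.78989 × (-0.0125) = +0.034874 = +3.4874%.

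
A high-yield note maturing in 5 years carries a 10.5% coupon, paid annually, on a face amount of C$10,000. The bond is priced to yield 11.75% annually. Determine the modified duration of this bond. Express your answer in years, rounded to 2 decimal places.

Periodic yield y = 0.1175. First find Macaulay duration:
  t   CF        PV=CF/(1+0.1175)^t    t·PV
  1     1,050.00       939.5973       939.5973
  2     1,050.00       840.8030     1,681.6059
  3     1,050.00       752.3964     2,257.1892
  4     1,050.00       673.2854     2,693.1414
  5    11,050.00     6,340.5162    31,702.5812
  Σ                  9,546.5983    39,274.1150
P = 9,546.5983; Macaulay duration = 39,274.1150 / 9,546.5983 = 4.11394 years.
Modified duration = D_Mac / (1 + y) = 4.11394 / 1.1175 = 3.68138 years.

3.68 years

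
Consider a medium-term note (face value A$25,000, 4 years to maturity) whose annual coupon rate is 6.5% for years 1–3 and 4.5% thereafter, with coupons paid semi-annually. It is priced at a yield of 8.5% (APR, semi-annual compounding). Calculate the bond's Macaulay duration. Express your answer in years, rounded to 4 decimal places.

Periodic yield y = 0.0425. Discount each cash flow and weight by its period:
  t   CF        PV=CF/(1+0.0425)^t    t·PV
  1       812.50       779.3765       779.3765
  2       812.50       747.6034     1,495.2067
  3       812.50       717.1255     2,151.3766
  4       812.50       687.8902     2,751.5608
  5       812.50       659.8467     3,299.2335
  6       812.50       632.9465     3,797.6789
  7       562.50       420.3297     2,942.3079
  8    25,562.50    18,322.9255   146,583.4041
  Σ                 22,968.0440   163,800.1450
Price P = Σ PV = 22,968.0440.
Macaulay duration = Σ(t·PV) / P = 163,800.1450 / 22,968.0440 = 7.13165 half-year periods.
In years: 7.13165 / 2 = 3.56583 years.

3.5658 years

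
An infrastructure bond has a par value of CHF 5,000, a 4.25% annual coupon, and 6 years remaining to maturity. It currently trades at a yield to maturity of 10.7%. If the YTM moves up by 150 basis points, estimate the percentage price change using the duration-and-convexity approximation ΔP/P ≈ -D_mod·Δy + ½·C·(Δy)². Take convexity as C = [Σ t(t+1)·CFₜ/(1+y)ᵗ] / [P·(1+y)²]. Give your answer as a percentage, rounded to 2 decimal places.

-6.86%

With y = 0.107:
  t   CF        PV=CF/(1+0.107)^t    t·PV        t(t+1)·PV
  1       212.50       191.9603       191.9603         383.9205
  2       212.50       173.4058       346.8117       1,040.4350
  3       212.50       156.6448       469.9345       1,879.7380
  4       212.50       141.5039       566.0157       2,830.0783
  5       212.50       127.8265       639.1324       3,834.7944
  6     5,212.50     2,832.4375    16,994.6253     118,962.3770
  Σ                  3,623.7789    19,208.4797     128,931.3431
P = 3,623.7789; D_Mac = 5.30068 yrs; D_mod = 4.78833 yrs; C = 29.03365.
Duration effect: -4.78833 × (+0.015) = -0.071825
Convexity effect: 0.5 × 29.03365 × (0.015)² = +0.0032663
ΔP/P ≈ -0.071825 + 0.0032663 = -0.068559 = -6.8559%.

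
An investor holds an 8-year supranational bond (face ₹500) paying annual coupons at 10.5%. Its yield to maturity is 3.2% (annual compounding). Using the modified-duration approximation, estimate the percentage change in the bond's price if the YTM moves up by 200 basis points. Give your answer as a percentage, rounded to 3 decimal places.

-12.062%

Periodic yield y = 0.032. Modified duration first:
  t   CF        PV=CF/(1+0.032)^t    t·PV
  1        52.50        50.8721        50.8721
  2        52.50        49.2947        98.5893
  3        52.50        47.7661       143.2984
  4        52.50        46.2850       185.1401
  5        52.50        44.8498       224.2492
  6        52.50        43.4591       260.7548
  7        52.50        42.1116       294.7810
  8       552.50       429.4323     3,435.4584
  Σ                    754.0708     4,693.1433
P = 754.0708; D_Mac = 6.22374 yrs; D_mod = 6.22374/(1+0.032) = 6.03076 yrs.
ΔP/P ≈ -D_mod · Δy = -6.03076 × (+0.02) = -0.120615 = -12.0615%.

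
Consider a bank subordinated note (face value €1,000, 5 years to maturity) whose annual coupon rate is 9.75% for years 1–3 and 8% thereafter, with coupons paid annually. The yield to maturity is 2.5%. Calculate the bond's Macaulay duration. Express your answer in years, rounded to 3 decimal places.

4.301 years

Periodic yield y = 0.025. Discount each cash flow and weight by its year:
  t   CF        PV=CF/(1+0.025)^t    t·PV
  1        97.50        95.1220        95.1220
  2        97.50        92.8019       185.6038
  3        97.50        90.5384       271.6153
  4        80.00        72.4761       289.9042
  5     1,080.00       954.5626     4,772.8132
  Σ                  1,305.5010     5,615.0584
Price P = Σ PV = 1,305.5010.
Macaulay duration = Σ(t·PV) / P = 5,615.0584 / 1,305.5010 = 4.30108 years.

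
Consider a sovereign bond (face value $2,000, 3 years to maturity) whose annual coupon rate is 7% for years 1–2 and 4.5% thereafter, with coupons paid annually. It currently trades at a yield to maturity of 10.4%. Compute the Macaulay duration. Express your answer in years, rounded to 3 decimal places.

2.795 years

Periodic yield y = 0.104. Discount each cash flow and weight by its year:
  t   CF        PV=CF/(1+0.104)^t    t·PV
  1       140.00       126.8116       126.8116
  2       140.00       114.8656       229.7311
  3     2,090.00     1,553.2418     4,659.7254
  Σ                  1,794.9190     5,016.2681
Price P = Σ PV = 1,794.9190.
Macaulay duration = Σ(t·PV) / P = 5,016.2681 / 1,794.9190 = 2.79470 years.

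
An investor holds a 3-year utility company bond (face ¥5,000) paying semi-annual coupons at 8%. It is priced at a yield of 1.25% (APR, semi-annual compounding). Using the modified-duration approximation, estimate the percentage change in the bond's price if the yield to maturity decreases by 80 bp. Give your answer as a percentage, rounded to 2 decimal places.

Periodic yield y = 0.00625. Modified duration first:
  t   CF        PV=CF/(1+0.00625)^t    t·PV
  1       200.00       198.7578       198.7578
  2       200.00       197.5232       395.0465
  3       200.00       196.2964       588.8892
  4       200.00       195.0772       780.3086
  5       200.00       193.8655       969.3275
  6     5,200.00     5,009.1955    30,055.1731
  Σ                  5,990.7156    32,987.5027
P = 5,990.7156; D_Mac = 5.50644 half-year periods = 2.75322 yrs; D_mod = 2.75322/(1+0.00625) = 2.73612 yrs.
ΔP/P ≈ -D_mod · Δy = -2.73612 × (-0.008) = +0.021889 = +2.1889%.

+2.19%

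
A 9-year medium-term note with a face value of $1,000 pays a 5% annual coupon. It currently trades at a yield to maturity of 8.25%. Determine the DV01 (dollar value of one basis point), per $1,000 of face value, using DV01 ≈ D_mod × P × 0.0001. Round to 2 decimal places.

$0.54

Periodic yield y = 0.0825.
  t   CF        PV=CF/(1+0.0825)^t    t·PV
  1        50.00        46.1894        46.1894
  2        50.00        42.6692        85.3383
  3        50.00        39.4172       118.2517
  4        50.00        36.4132       145.6526
  5        50.00        33.6380       168.1901
  6        50.00        31.0744       186.4463
  7        50.00        28.7061       200.9429
  8        50.00        26.5184       212.1469
  9     1,050.00       514.4441     4,629.9965
  Σ                    799.0699     5,793.1549
P = 799.0699; D_Mac = 7.24987 yrs; D_mod = 6.69734 yrs.
DV01 ≈ 6.69734 × 799.0699 × 0.0001 = 0.535164.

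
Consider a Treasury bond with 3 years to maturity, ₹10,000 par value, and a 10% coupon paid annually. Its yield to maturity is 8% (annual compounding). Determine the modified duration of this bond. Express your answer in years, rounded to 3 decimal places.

2.539 years

Periodic yield y = 0.08. First find Macaulay duration:
  t   CF        PV=CF/(1+0.08)^t    t·PV
  1     1,000.00       925.9259       925.9259
  2     1,000.00       857.3388     1,714.6776
  3    11,000.00     8,732.1547    26,196.4640
  Σ                 10,515.4194    28,837.0675
P = 10,515.4194; Macaulay duration = 28,837.0675 / 10,515.4194 = 2.74236 years.
Modified duration = D_Mac / (1 + y) = 2.74236 / 1.08 = 2.53922 years.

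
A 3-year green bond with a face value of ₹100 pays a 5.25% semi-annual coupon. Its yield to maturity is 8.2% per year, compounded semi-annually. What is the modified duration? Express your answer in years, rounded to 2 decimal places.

Periodic yield y = 0.041. First find Macaulay duration:
  t   CF        PV=CF/(1+0.041)^t    t·PV
  1        2.625         2.5216         2.5216
  2        2.625         2.4223         4.8446
  3        2.625         2.3269         6.9807
  4        2.625         2.2353         8.9410
  5        2.625         2.1472        10.7361
  6      102.625        80.6397       483.8381
  Σ                     92.2930       517.8621
P = 92.2930; Macaulay duration = 517.8621 / 92.2930 = 5.61107 half-year periods = 2.80553 years.
Modified duration = D_Mac / (1 + y) = 2.80553 / 1.041 = 2.69504 years.

2.70 years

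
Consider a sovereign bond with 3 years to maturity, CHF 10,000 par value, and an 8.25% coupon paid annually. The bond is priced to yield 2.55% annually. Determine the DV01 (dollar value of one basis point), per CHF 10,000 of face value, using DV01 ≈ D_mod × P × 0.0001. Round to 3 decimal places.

Periodic yield y = 0.0255.
  t   CF        PV=CF/(1+0.0255)^t    t·PV
  1       825.00       804.4856       804.4856
  2       825.00       784.4813     1,568.9627
  3    10,825.00    10,037.3926    30,112.1778
  Σ                 11,626.3595    32,485.6261
P = 11,626.3595; D_Mac = 2.79414 yrs; D_mod = 2.72466 yrs.
DV01 ≈ 2.72466 × 11,626.3595 × 0.0001 = 3.167784.

CHF 3.168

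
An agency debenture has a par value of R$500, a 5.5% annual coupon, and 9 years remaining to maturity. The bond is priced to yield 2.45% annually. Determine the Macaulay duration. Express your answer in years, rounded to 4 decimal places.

7.5297 years

Periodic yield y = 0.0245. Discount each cash flow and weight by its year:
  t   CF        PV=CF/(1+0.0245)^t    t·PV
  1        27.50        26.8424        26.8424
  2        27.50        26.2005        52.4009
  3        27.50        25.5739        76.7217
  4        27.50        24.9623        99.8493
  5        27.50        24.3654       121.8268
  6        27.50        23.7827       142.6961
  7        27.50        23.2139       162.4976
  8        27.50        22.6588       181.2704
  9       527.50       424.2431     3,818.1880
  Σ                    621.8429     4,682.2932
Price P = Σ PV = 621.8429.
Macaulay duration = Σ(t·PV) / P = 4,682.2932 / 621.8429 = 7.52970 years.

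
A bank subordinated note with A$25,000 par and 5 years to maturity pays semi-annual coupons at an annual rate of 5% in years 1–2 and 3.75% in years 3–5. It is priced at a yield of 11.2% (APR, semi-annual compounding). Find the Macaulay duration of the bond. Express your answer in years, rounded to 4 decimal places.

Periodic yield y = 0.056. Discount each cash flow and weight by its period:
  t   CF        PV=CF/(1+0.056)^t    t·PV
  1       625.00       591.8561       591.8561
  2       625.00       560.4698     1,120.9395
  3       625.00       530.7479     1,592.2436
  4       625.00       502.6022     2,010.4086
  5       468.75       356.9618     1,784.8088
  6       468.75       338.0320     2,028.1918
  7       468.75       320.1060     2,240.7422
  8       468.75       303.1307     2,425.0457
  9       468.75       287.0556     2,583.5004
  10   25,468.75    14,769.5903   147,695.9030
  Σ                 18,560.5522   164,073.6396
Price P = Σ PV = 18,560.5522.
Macaulay duration = Σ(t·PV) / P = 164,073.6396 / 18,560.5522 = 8.83991 half-year periods.
In years: 8.83991 / 2 = 4.41996 years.

4.4200 years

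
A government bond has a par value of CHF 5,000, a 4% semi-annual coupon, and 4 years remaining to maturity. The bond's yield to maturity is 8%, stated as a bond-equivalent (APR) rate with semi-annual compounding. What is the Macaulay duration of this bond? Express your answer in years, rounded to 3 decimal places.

Periodic yield y = 0.04. Discount each cash flow and weight by its period:
  t   CF        PV=CF/(1+0.04)^t    t·PV
  1       100.00        96.1538        96.1538
  2       100.00        92.4556       184.9112
  3       100.00        88.8996       266.6989
  4       100.00        85.4804       341.9217
  5       100.00        82.1927       410.9636
  6       100.00        79.0315       474.1887
  7       100.00        75.9918       531.9425
  8     5,100.00     3,726.5200    29,812.1604
  Σ                  4,326.7255    32,118.9408
Price P = Σ PV = 4,326.7255.
Macaulay duration = Σ(t·PV) / P = 32,118.9408 / 4,326.7255 = 7.42338 half-year periods.
In years: 7.42338 / 2 = 3.71169 years.

3.712 years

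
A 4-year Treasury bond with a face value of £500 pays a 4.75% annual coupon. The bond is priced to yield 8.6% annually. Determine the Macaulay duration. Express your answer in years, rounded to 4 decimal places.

3.7153 years

Periodic yield y = 0.086. Discount each cash flow and weight by its year:
  t   CF        PV=CF/(1+0.086)^t    t·PV
  1        23.75        21.8692        21.8692
  2        23.75        20.1374        40.2749
  3        23.75        18.5427        55.6282
  4       523.75       376.5345     1,506.1379
  Σ                    437.0839     1,623.9102
Price P = Σ PV = 437.0839.
Macaulay duration = Σ(t·PV) / P = 1,623.9102 / 437.0839 = 3.71533 years.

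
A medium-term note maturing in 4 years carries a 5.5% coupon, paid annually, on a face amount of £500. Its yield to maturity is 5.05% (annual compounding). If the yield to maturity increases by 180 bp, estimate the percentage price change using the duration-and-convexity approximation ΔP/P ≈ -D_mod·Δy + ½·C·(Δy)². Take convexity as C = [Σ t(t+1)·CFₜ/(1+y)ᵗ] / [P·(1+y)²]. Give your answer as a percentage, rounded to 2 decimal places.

-6.08%

With y = 0.0505:
  t   CF        PV=CF/(1+0.0505)^t    t·PV        t(t+1)·PV
  1        27.50        26.1780        26.1780          52.3560
  2        27.50        24.9196        49.8391         149.5174
  3        27.50        23.7216        71.1649         284.6596
  4       527.50       433.1499     1,732.5997       8,662.9984
  Σ                    507.9691     1,879.7817       9,149.5314
P = 507.9691; D_Mac = 3.70058 yrs; D_mod = 3.52269 yrs; C = 16.32185.
Duration effect: -3.52269 × (+0.018) = -0.063408
Convexity effect: 0.5 × 16.32185 × (0.018)² = +0.0026441
ΔP/P ≈ -0.063408 + 0.0026441 = -0.060764 = -6.0764%.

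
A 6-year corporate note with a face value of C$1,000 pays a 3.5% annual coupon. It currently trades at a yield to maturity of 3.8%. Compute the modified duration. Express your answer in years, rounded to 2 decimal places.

Periodic yield y = 0.038. First find Macaulay duration:
  t   CF        PV=CF/(1+0.038)^t    t·PV
  1        35.00        33.7187        33.7187
  2        35.00        32.4843        64.9686
  3        35.00        31.2951        93.8852
  4        35.00        30.1494       120.5976
  5        35.00        29.0457       145.2283
  6     1,035.00       827.4776     4,964.8654
  Σ                    984.1707     5,423.2638
P = 984.1707; Macaulay duration = 5,423.2638 / 984.1707 = 5.51049 years.
Modified duration = D_Mac / (1 + y) = 5.51049 / 1.038 = 5.30876 years.

5.31 years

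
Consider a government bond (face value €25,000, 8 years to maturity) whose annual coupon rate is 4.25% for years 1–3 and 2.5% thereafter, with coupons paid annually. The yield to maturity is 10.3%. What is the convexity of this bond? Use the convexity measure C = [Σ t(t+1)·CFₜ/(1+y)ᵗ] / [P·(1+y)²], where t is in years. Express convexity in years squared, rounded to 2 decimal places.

47.41

With y = 0.103:
  t   CF        PV=CF/(1+0.103)^t    t·PV        t(t+1)·PV
  1     1,062.50       963.2820       963.2820       1,926.5639
  2     1,062.50       873.3291     1,746.6581       5,239.9744
  3     1,062.50       791.7761     2,375.3284       9,501.3135
  4       625.00       422.2581     1,689.0323       8,445.1616
  5       625.00       382.8269     1,914.1345      11,484.8072
  6       625.00       347.0779     2,082.4673      14,577.2712
  7       625.00       314.6672     2,202.6702      17,621.3614
  8    25,625.00    11,696.6037    93,572.8294     842,155.4644
  Σ                 15,791.8209   106,546.4022     910,951.9176
P = 15,791.8209.
Convexity = Σ t(t+1)·PV / [P·(1+y)²] = 910,951.9176 / (15,791.8209 × 1.216609) = 47.41461.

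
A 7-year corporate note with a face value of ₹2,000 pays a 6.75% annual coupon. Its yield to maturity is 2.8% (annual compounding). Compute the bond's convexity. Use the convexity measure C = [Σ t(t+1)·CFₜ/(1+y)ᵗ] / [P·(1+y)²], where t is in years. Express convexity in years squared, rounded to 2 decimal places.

42.39

With y = 0.028:
  t   CF        PV=CF/(1+0.028)^t    t·PV        t(t+1)·PV
  1       135.00       131.3230       131.3230         262.6459
  2       135.00       127.7461       255.4921         766.4764
  3       135.00       124.2666       372.7998       1,491.1992
  4       135.00       120.8819       483.5276       2,417.6382
  5       135.00       117.5894       587.9470       3,527.6822
  6       135.00       114.3866       686.3195       4,804.2364
  7     2,135.00     1,759.7302    12,318.1111      98,544.8888
  Σ                  2,495.9237    14,835.5202     111,814.7671
P = 2,495.9237.
Convexity = Σ t(t+1)·PV / [P·(1+y)²] = 111,814.7671 / (2,495.9237 × 1.056784) = 42.39178.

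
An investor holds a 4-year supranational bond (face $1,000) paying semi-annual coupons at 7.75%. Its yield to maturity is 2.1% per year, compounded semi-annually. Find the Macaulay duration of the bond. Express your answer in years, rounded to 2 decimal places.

Periodic yield y = 0.0105. Discount each cash flow and weight by its period:
  t   CF        PV=CF/(1+0.0105)^t    t·PV
  1        38.75        38.3474        38.3474
  2        38.75        37.9489        75.8978
  3        38.75        37.5546       112.6637
  4        38.75        37.1643       148.6574
  5        38.75        36.7782       183.8909
  6        38.75        36.3960       218.3761
  7        38.75        36.0178       252.1248
  8     1,038.75       955.4776     7,643.8205
  Σ                  1,215.6847     8,673.7784
Price P = Σ PV = 1,215.6847.
Macaulay duration = Σ(t·PV) / P = 8,673.7784 / 1,215.6847 = 7.13489 half-year periods.
In years: 7.13489 / 2 = 3.56745 years.

3.57 years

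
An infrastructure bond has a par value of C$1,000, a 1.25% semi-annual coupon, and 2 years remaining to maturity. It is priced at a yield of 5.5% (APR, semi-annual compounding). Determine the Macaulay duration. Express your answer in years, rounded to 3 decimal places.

1.981 years

Periodic yield y = 0.0275. Discount each cash flow and weight by its period:
  t   CF        PV=CF/(1+0.0275)^t    t·PV
  1         6.25         6.0827         6.0827
  2         6.25         5.9199        11.8399
  3         6.25         5.7615        17.2845
  4     1,006.25       902.7730     3,611.0921
  Σ                    920.5372     3,646.2991
Price P = Σ PV = 920.5372.
Macaulay duration = Σ(t·PV) / P = 3,646.2991 / 920.5372 = 3.96106 half-year periods.
In years: 3.96106 / 2 = 1.98053 years.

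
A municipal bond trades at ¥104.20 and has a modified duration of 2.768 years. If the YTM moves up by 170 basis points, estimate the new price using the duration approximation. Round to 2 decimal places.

Duration approximation: ΔP/P ≈ -D_mod · Δy = -2.768 × (+0.017) = -0.047056.
New price ≈ 104.20 × (1 - 0.047056) = 99.2967648.

¥99.30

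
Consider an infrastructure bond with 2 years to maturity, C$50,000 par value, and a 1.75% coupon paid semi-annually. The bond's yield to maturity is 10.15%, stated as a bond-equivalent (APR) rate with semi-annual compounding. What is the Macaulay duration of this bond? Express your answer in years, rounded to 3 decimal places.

1.972 years

Periodic yield y = 0.05075. Discount each cash flow and weight by its period:
  t   CF        PV=CF/(1+0.05075)^t    t·PV
  1       437.50       416.3693       416.3693
  2       437.50       396.2591       792.5182
  3       437.50       377.1203     1,131.3608
  4    50,437.50    41,376.7102   165,506.8407
  Σ                 42,566.4588   167,847.0890
Price P = Σ PV = 42,566.4588.
Macaulay duration = Σ(t·PV) / P = 167,847.0890 / 42,566.4588 = 3.94318 half-year periods.
In years: 3.94318 / 2 = 1.97159 years.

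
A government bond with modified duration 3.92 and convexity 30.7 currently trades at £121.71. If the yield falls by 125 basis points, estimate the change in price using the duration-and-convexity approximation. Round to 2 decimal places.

+£6.26

Duration effect: -D_mod·Δy = -3.92 × (-0.0125) = +0.049000
Convexity effect: ½·C·(Δy)² = 0.5 × 30.7 × (-0.0125)² = +0.0023984375
ΔP/P ≈ +0.049000 + 0.0023984375 = +0.0513984375
ΔP ≈ 121.71 × (+0.0513984375) = +6.255703828125.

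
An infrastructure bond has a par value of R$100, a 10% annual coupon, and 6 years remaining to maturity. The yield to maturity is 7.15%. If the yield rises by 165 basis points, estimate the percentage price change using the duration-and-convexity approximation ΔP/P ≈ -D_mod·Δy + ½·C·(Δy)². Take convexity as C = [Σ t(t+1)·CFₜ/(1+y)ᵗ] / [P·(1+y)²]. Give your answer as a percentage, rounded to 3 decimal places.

With y = 0.0715:
  t   CF        PV=CF/(1+0.0715)^t    t·PV        t(t+1)·PV
  1        10.00         9.3327         9.3327          18.6654
  2        10.00         8.7099        17.4199          52.2597
  3        10.00         8.1287        24.3862          97.5449
  4        10.00         7.5863        30.3453         151.7264
  5        10.00         7.0801        35.4005         212.4029
  6       110.00        72.6841       436.1048       3,052.7337
  Σ                    113.5220       552.9894       3,585.3331
P = 113.5220; D_Mac = 4.87121 yrs; D_mod = 4.54616 yrs; C = 27.50840.
Duration effect: -4.54616 × (+0.0165) = -0.075012
Convexity effect: 0.5 × 27.50840 × (0.0165)² = +0.0037446
ΔP/P ≈ -0.075012 + 0.0037446 = -0.071267 = -7.1267%.

-7.127%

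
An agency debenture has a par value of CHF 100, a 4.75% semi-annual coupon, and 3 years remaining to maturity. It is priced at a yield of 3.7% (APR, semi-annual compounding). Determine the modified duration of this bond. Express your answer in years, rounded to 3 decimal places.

2.783 years

Periodic yield y = 0.0185. First find Macaulay duration:
  t   CF        PV=CF/(1+0.0185)^t    t·PV
  1        2.375         2.3319         2.3319
  2        2.375         2.2895         4.5790
  3        2.375         2.2479         6.7438
  4        2.375         2.2071         8.8283
  5        2.375         2.1670        10.8350
  6      102.375        91.7123       550.2740
  Σ                    102.9557       583.5919
P = 102.9557; Macaulay duration = 583.5919 / 102.9557 = 5.66838 half-year periods = 2.83419 years.
Modified duration = D_Mac / (1 + y) = 2.83419 / 1.0185 = 2.78271 years.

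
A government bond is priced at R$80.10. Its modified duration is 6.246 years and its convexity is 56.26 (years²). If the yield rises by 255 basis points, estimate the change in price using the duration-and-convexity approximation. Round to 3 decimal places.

-R$11.293

Duration effect: -D_mod·Δy = -6.246 × (+0.0255) = -0.159273
Convexity effect: ½·C·(Δy)² = 0.5 × 56.26 × (0.0255)² = +0.0182915325
ΔP/P ≈ -0.159273 + 0.0182915325 = -0.1409814675
ΔP ≈ 80.10 × (-0.1409814675) = -11.29261554675.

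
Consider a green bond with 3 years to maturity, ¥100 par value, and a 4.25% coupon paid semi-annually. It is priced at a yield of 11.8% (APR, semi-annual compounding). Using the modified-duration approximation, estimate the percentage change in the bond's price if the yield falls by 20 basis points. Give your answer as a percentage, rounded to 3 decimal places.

+0.534%

Periodic yield y = 0.059. Modified duration first:
  t   CF        PV=CF/(1+0.059)^t    t·PV
  1        2.125         2.0066         2.0066
  2        2.125         1.8948         3.7896
  3        2.125         1.7893         5.3678
  4        2.125         1.6896         6.7583
  5        2.125         1.5954         7.9772
  6      102.125        72.4030       434.4177
  Σ                     81.3786       460.3172
P = 81.3786; D_Mac = 5.65649 half-year periods = 2.82824 yrs; D_mod = 2.82824/(1+0.059) = 2.67067 yrs.
ΔP/P ≈ -D_mod · Δy = -2.67067 × (-0.002) = +0.005341 = +0.5341%.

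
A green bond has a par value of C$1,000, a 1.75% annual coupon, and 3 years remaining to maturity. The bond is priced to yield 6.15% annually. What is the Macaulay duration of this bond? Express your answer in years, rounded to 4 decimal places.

Periodic yield y = 0.0615. Discount each cash flow and weight by its year:
  t   CF        PV=CF/(1+0.0615)^t    t·PV
  1        17.50        16.4861        16.4861
  2        17.50        15.5310        31.0619
  3     1,017.50       850.6961     2,552.0882
  Σ                    882.7131     2,599.6362
Price P = Σ PV = 882.7131.
Macaulay duration = Σ(t·PV) / P = 2,599.6362 / 882.7131 = 2.94505 years.

2.9451 years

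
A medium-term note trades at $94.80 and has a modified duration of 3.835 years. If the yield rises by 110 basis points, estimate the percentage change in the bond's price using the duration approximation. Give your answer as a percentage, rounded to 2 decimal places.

Duration approximation: ΔP/P ≈ -D_mod · Δy = -3.835 × (+0.011) = -0.042185.
As a percentage: -4.2185%.

-4.22%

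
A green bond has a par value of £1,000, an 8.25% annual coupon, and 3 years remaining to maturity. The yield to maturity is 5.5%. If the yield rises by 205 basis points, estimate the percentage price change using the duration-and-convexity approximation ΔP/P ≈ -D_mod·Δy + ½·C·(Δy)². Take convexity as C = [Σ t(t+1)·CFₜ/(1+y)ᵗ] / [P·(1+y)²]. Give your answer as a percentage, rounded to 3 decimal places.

-5.207%

With y = 0.055:
  t   CF        PV=CF/(1+0.055)^t    t·PV        t(t+1)·PV
  1        82.50        78.1991        78.1991         156.3981
  2        82.50        74.1223       148.2446         444.7339
  3     1,082.50       921.8718     2,765.6154      11,062.4615
  Σ                  1,074.1932     2,992.0591      11,663.5935
P = 1,074.1932; D_Mac = 2.78540 yrs; D_mod = 2.64019 yrs; C = 9.75540.
Duration effect: -2.64019 × (+0.0205) = -0.054124
Convexity effect: 0.5 × 9.75540 × (0.0205)² = +0.0020499
ΔP/P ≈ -0.054124 + 0.0020499 = -0.052074 = -5.2074%.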